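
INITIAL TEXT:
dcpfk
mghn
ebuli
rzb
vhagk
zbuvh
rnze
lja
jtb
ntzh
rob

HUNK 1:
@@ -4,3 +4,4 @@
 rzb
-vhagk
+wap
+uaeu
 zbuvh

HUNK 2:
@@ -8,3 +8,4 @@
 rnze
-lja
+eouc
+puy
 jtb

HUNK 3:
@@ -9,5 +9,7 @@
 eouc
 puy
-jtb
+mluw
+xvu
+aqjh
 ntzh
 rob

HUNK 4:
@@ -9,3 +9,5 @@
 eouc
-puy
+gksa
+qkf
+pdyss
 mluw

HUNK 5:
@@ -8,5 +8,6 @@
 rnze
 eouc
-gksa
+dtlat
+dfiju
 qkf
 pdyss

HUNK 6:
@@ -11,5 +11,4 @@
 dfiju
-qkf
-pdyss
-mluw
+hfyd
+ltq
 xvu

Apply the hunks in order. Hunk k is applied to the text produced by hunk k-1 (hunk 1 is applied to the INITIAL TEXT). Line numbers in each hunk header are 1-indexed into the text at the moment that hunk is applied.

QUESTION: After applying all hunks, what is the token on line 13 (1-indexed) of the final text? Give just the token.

Answer: ltq

Derivation:
Hunk 1: at line 4 remove [vhagk] add [wap,uaeu] -> 12 lines: dcpfk mghn ebuli rzb wap uaeu zbuvh rnze lja jtb ntzh rob
Hunk 2: at line 8 remove [lja] add [eouc,puy] -> 13 lines: dcpfk mghn ebuli rzb wap uaeu zbuvh rnze eouc puy jtb ntzh rob
Hunk 3: at line 9 remove [jtb] add [mluw,xvu,aqjh] -> 15 lines: dcpfk mghn ebuli rzb wap uaeu zbuvh rnze eouc puy mluw xvu aqjh ntzh rob
Hunk 4: at line 9 remove [puy] add [gksa,qkf,pdyss] -> 17 lines: dcpfk mghn ebuli rzb wap uaeu zbuvh rnze eouc gksa qkf pdyss mluw xvu aqjh ntzh rob
Hunk 5: at line 8 remove [gksa] add [dtlat,dfiju] -> 18 lines: dcpfk mghn ebuli rzb wap uaeu zbuvh rnze eouc dtlat dfiju qkf pdyss mluw xvu aqjh ntzh rob
Hunk 6: at line 11 remove [qkf,pdyss,mluw] add [hfyd,ltq] -> 17 lines: dcpfk mghn ebuli rzb wap uaeu zbuvh rnze eouc dtlat dfiju hfyd ltq xvu aqjh ntzh rob
Final line 13: ltq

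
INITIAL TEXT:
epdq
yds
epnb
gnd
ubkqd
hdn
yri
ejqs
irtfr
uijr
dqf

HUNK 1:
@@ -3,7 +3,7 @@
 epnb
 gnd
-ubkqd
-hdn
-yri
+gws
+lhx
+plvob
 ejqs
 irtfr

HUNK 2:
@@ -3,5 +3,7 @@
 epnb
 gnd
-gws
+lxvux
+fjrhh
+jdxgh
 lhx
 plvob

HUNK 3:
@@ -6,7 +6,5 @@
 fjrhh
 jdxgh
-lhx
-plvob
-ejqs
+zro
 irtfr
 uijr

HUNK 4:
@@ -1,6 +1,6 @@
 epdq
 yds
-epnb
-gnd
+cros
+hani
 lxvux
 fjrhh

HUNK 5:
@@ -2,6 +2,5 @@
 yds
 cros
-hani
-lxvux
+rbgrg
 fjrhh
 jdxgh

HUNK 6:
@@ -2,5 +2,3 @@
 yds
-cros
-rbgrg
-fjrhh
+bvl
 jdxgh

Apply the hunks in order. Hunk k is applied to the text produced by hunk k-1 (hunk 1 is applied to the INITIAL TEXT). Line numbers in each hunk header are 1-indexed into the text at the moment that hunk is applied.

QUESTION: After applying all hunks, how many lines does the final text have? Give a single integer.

Hunk 1: at line 3 remove [ubkqd,hdn,yri] add [gws,lhx,plvob] -> 11 lines: epdq yds epnb gnd gws lhx plvob ejqs irtfr uijr dqf
Hunk 2: at line 3 remove [gws] add [lxvux,fjrhh,jdxgh] -> 13 lines: epdq yds epnb gnd lxvux fjrhh jdxgh lhx plvob ejqs irtfr uijr dqf
Hunk 3: at line 6 remove [lhx,plvob,ejqs] add [zro] -> 11 lines: epdq yds epnb gnd lxvux fjrhh jdxgh zro irtfr uijr dqf
Hunk 4: at line 1 remove [epnb,gnd] add [cros,hani] -> 11 lines: epdq yds cros hani lxvux fjrhh jdxgh zro irtfr uijr dqf
Hunk 5: at line 2 remove [hani,lxvux] add [rbgrg] -> 10 lines: epdq yds cros rbgrg fjrhh jdxgh zro irtfr uijr dqf
Hunk 6: at line 2 remove [cros,rbgrg,fjrhh] add [bvl] -> 8 lines: epdq yds bvl jdxgh zro irtfr uijr dqf
Final line count: 8

Answer: 8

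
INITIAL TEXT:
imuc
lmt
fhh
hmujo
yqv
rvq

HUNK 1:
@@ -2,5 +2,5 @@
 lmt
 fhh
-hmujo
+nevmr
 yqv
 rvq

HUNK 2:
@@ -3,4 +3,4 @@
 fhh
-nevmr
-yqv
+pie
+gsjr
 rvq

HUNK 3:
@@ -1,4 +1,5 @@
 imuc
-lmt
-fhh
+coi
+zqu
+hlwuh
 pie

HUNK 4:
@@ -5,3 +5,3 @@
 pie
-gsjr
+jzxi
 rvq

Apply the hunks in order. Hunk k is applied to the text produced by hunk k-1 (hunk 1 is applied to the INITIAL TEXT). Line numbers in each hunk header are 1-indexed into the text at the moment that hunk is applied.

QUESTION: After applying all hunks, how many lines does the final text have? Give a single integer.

Answer: 7

Derivation:
Hunk 1: at line 2 remove [hmujo] add [nevmr] -> 6 lines: imuc lmt fhh nevmr yqv rvq
Hunk 2: at line 3 remove [nevmr,yqv] add [pie,gsjr] -> 6 lines: imuc lmt fhh pie gsjr rvq
Hunk 3: at line 1 remove [lmt,fhh] add [coi,zqu,hlwuh] -> 7 lines: imuc coi zqu hlwuh pie gsjr rvq
Hunk 4: at line 5 remove [gsjr] add [jzxi] -> 7 lines: imuc coi zqu hlwuh pie jzxi rvq
Final line count: 7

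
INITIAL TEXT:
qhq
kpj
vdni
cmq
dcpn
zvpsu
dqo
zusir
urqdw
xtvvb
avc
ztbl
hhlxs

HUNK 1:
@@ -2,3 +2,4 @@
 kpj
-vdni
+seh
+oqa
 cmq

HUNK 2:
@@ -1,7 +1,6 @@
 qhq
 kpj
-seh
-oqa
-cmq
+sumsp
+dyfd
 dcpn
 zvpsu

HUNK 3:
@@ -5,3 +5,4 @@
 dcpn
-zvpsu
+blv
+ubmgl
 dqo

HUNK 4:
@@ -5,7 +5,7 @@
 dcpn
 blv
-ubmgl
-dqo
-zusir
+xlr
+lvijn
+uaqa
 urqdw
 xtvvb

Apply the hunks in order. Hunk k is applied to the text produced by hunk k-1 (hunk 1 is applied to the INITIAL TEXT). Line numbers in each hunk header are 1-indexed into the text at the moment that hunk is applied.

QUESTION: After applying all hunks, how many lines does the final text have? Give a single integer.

Answer: 14

Derivation:
Hunk 1: at line 2 remove [vdni] add [seh,oqa] -> 14 lines: qhq kpj seh oqa cmq dcpn zvpsu dqo zusir urqdw xtvvb avc ztbl hhlxs
Hunk 2: at line 1 remove [seh,oqa,cmq] add [sumsp,dyfd] -> 13 lines: qhq kpj sumsp dyfd dcpn zvpsu dqo zusir urqdw xtvvb avc ztbl hhlxs
Hunk 3: at line 5 remove [zvpsu] add [blv,ubmgl] -> 14 lines: qhq kpj sumsp dyfd dcpn blv ubmgl dqo zusir urqdw xtvvb avc ztbl hhlxs
Hunk 4: at line 5 remove [ubmgl,dqo,zusir] add [xlr,lvijn,uaqa] -> 14 lines: qhq kpj sumsp dyfd dcpn blv xlr lvijn uaqa urqdw xtvvb avc ztbl hhlxs
Final line count: 14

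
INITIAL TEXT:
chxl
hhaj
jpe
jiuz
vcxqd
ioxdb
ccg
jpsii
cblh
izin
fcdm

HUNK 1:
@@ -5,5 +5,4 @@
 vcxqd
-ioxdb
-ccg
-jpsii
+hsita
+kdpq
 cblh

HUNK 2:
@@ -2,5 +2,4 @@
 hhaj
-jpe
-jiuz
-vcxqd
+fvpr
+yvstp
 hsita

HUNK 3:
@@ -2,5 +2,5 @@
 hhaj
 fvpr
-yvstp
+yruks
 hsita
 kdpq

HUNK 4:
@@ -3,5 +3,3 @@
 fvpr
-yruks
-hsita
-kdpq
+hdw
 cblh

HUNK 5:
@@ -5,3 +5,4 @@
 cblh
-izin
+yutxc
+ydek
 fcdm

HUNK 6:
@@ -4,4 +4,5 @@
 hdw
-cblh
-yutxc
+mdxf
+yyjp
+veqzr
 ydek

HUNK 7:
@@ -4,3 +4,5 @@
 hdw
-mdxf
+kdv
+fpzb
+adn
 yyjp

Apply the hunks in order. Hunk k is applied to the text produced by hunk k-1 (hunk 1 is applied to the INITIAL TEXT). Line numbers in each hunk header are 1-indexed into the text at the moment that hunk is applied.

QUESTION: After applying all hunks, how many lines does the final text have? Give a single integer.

Answer: 11

Derivation:
Hunk 1: at line 5 remove [ioxdb,ccg,jpsii] add [hsita,kdpq] -> 10 lines: chxl hhaj jpe jiuz vcxqd hsita kdpq cblh izin fcdm
Hunk 2: at line 2 remove [jpe,jiuz,vcxqd] add [fvpr,yvstp] -> 9 lines: chxl hhaj fvpr yvstp hsita kdpq cblh izin fcdm
Hunk 3: at line 2 remove [yvstp] add [yruks] -> 9 lines: chxl hhaj fvpr yruks hsita kdpq cblh izin fcdm
Hunk 4: at line 3 remove [yruks,hsita,kdpq] add [hdw] -> 7 lines: chxl hhaj fvpr hdw cblh izin fcdm
Hunk 5: at line 5 remove [izin] add [yutxc,ydek] -> 8 lines: chxl hhaj fvpr hdw cblh yutxc ydek fcdm
Hunk 6: at line 4 remove [cblh,yutxc] add [mdxf,yyjp,veqzr] -> 9 lines: chxl hhaj fvpr hdw mdxf yyjp veqzr ydek fcdm
Hunk 7: at line 4 remove [mdxf] add [kdv,fpzb,adn] -> 11 lines: chxl hhaj fvpr hdw kdv fpzb adn yyjp veqzr ydek fcdm
Final line count: 11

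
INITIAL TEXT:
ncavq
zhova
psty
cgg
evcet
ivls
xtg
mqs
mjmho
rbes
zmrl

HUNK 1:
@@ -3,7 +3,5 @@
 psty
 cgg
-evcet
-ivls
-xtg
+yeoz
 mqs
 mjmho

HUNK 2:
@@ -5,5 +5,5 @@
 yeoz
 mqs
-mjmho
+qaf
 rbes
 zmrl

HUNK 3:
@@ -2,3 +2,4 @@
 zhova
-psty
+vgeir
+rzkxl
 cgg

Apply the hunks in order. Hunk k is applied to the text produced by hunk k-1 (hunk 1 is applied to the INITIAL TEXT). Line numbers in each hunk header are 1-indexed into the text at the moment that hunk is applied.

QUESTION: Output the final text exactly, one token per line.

Answer: ncavq
zhova
vgeir
rzkxl
cgg
yeoz
mqs
qaf
rbes
zmrl

Derivation:
Hunk 1: at line 3 remove [evcet,ivls,xtg] add [yeoz] -> 9 lines: ncavq zhova psty cgg yeoz mqs mjmho rbes zmrl
Hunk 2: at line 5 remove [mjmho] add [qaf] -> 9 lines: ncavq zhova psty cgg yeoz mqs qaf rbes zmrl
Hunk 3: at line 2 remove [psty] add [vgeir,rzkxl] -> 10 lines: ncavq zhova vgeir rzkxl cgg yeoz mqs qaf rbes zmrl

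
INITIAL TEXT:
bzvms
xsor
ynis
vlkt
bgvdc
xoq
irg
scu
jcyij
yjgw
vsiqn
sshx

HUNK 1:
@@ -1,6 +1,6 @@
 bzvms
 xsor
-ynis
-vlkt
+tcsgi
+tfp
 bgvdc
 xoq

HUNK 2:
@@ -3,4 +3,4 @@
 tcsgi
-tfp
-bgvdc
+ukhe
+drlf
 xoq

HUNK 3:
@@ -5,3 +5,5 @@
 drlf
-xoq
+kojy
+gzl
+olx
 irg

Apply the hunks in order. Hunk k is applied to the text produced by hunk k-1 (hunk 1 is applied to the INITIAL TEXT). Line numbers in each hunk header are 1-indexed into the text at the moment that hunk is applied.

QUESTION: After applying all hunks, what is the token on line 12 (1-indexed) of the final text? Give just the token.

Hunk 1: at line 1 remove [ynis,vlkt] add [tcsgi,tfp] -> 12 lines: bzvms xsor tcsgi tfp bgvdc xoq irg scu jcyij yjgw vsiqn sshx
Hunk 2: at line 3 remove [tfp,bgvdc] add [ukhe,drlf] -> 12 lines: bzvms xsor tcsgi ukhe drlf xoq irg scu jcyij yjgw vsiqn sshx
Hunk 3: at line 5 remove [xoq] add [kojy,gzl,olx] -> 14 lines: bzvms xsor tcsgi ukhe drlf kojy gzl olx irg scu jcyij yjgw vsiqn sshx
Final line 12: yjgw

Answer: yjgw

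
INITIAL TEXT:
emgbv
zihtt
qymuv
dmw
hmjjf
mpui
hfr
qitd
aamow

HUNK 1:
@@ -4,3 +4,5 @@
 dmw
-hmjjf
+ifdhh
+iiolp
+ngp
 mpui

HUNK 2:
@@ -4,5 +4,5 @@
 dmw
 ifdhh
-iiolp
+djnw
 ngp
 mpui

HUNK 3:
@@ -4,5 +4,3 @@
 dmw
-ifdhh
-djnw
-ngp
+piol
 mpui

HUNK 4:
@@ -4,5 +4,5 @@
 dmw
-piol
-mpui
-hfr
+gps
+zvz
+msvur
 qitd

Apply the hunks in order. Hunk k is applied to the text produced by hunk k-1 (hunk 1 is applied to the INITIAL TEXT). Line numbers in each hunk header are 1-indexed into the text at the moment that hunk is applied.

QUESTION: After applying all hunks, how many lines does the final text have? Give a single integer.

Answer: 9

Derivation:
Hunk 1: at line 4 remove [hmjjf] add [ifdhh,iiolp,ngp] -> 11 lines: emgbv zihtt qymuv dmw ifdhh iiolp ngp mpui hfr qitd aamow
Hunk 2: at line 4 remove [iiolp] add [djnw] -> 11 lines: emgbv zihtt qymuv dmw ifdhh djnw ngp mpui hfr qitd aamow
Hunk 3: at line 4 remove [ifdhh,djnw,ngp] add [piol] -> 9 lines: emgbv zihtt qymuv dmw piol mpui hfr qitd aamow
Hunk 4: at line 4 remove [piol,mpui,hfr] add [gps,zvz,msvur] -> 9 lines: emgbv zihtt qymuv dmw gps zvz msvur qitd aamow
Final line count: 9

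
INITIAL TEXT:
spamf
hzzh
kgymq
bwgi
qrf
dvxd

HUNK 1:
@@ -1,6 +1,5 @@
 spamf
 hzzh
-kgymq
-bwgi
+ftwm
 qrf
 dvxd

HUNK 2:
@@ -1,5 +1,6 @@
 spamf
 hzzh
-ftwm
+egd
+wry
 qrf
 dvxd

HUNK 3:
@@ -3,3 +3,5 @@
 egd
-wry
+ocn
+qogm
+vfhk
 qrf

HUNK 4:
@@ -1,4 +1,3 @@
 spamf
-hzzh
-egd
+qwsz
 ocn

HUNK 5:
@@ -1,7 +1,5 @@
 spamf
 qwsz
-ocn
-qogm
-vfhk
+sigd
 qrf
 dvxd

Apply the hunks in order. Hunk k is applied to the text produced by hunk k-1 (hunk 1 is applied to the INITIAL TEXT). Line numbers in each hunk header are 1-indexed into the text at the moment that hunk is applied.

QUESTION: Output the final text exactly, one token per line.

Answer: spamf
qwsz
sigd
qrf
dvxd

Derivation:
Hunk 1: at line 1 remove [kgymq,bwgi] add [ftwm] -> 5 lines: spamf hzzh ftwm qrf dvxd
Hunk 2: at line 1 remove [ftwm] add [egd,wry] -> 6 lines: spamf hzzh egd wry qrf dvxd
Hunk 3: at line 3 remove [wry] add [ocn,qogm,vfhk] -> 8 lines: spamf hzzh egd ocn qogm vfhk qrf dvxd
Hunk 4: at line 1 remove [hzzh,egd] add [qwsz] -> 7 lines: spamf qwsz ocn qogm vfhk qrf dvxd
Hunk 5: at line 1 remove [ocn,qogm,vfhk] add [sigd] -> 5 lines: spamf qwsz sigd qrf dvxd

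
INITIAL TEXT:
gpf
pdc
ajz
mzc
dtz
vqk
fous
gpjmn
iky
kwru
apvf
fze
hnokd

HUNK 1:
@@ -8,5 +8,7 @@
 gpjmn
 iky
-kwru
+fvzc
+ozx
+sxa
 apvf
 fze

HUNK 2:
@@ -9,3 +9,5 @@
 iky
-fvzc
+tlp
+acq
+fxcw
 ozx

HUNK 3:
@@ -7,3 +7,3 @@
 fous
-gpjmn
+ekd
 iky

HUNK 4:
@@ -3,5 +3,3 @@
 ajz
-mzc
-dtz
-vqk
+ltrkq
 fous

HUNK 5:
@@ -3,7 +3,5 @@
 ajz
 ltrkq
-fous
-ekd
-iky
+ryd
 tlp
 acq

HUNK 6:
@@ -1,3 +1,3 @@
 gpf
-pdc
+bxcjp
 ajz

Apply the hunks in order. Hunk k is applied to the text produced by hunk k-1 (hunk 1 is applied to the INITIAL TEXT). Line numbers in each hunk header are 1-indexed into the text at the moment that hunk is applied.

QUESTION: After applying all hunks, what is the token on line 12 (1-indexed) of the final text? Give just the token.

Answer: fze

Derivation:
Hunk 1: at line 8 remove [kwru] add [fvzc,ozx,sxa] -> 15 lines: gpf pdc ajz mzc dtz vqk fous gpjmn iky fvzc ozx sxa apvf fze hnokd
Hunk 2: at line 9 remove [fvzc] add [tlp,acq,fxcw] -> 17 lines: gpf pdc ajz mzc dtz vqk fous gpjmn iky tlp acq fxcw ozx sxa apvf fze hnokd
Hunk 3: at line 7 remove [gpjmn] add [ekd] -> 17 lines: gpf pdc ajz mzc dtz vqk fous ekd iky tlp acq fxcw ozx sxa apvf fze hnokd
Hunk 4: at line 3 remove [mzc,dtz,vqk] add [ltrkq] -> 15 lines: gpf pdc ajz ltrkq fous ekd iky tlp acq fxcw ozx sxa apvf fze hnokd
Hunk 5: at line 3 remove [fous,ekd,iky] add [ryd] -> 13 lines: gpf pdc ajz ltrkq ryd tlp acq fxcw ozx sxa apvf fze hnokd
Hunk 6: at line 1 remove [pdc] add [bxcjp] -> 13 lines: gpf bxcjp ajz ltrkq ryd tlp acq fxcw ozx sxa apvf fze hnokd
Final line 12: fze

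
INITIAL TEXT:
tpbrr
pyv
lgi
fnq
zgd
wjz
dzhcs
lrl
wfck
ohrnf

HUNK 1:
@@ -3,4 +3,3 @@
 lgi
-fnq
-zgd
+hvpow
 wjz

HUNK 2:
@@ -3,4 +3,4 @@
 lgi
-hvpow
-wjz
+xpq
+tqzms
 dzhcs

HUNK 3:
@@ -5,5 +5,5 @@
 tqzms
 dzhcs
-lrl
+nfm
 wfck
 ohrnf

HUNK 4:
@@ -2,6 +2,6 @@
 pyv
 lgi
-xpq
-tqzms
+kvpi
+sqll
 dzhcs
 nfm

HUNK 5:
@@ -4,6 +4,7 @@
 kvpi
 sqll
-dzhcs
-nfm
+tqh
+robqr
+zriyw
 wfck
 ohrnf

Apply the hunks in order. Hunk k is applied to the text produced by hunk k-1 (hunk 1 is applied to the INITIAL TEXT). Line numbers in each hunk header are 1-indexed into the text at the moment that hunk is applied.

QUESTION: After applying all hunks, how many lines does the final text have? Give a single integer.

Hunk 1: at line 3 remove [fnq,zgd] add [hvpow] -> 9 lines: tpbrr pyv lgi hvpow wjz dzhcs lrl wfck ohrnf
Hunk 2: at line 3 remove [hvpow,wjz] add [xpq,tqzms] -> 9 lines: tpbrr pyv lgi xpq tqzms dzhcs lrl wfck ohrnf
Hunk 3: at line 5 remove [lrl] add [nfm] -> 9 lines: tpbrr pyv lgi xpq tqzms dzhcs nfm wfck ohrnf
Hunk 4: at line 2 remove [xpq,tqzms] add [kvpi,sqll] -> 9 lines: tpbrr pyv lgi kvpi sqll dzhcs nfm wfck ohrnf
Hunk 5: at line 4 remove [dzhcs,nfm] add [tqh,robqr,zriyw] -> 10 lines: tpbrr pyv lgi kvpi sqll tqh robqr zriyw wfck ohrnf
Final line count: 10

Answer: 10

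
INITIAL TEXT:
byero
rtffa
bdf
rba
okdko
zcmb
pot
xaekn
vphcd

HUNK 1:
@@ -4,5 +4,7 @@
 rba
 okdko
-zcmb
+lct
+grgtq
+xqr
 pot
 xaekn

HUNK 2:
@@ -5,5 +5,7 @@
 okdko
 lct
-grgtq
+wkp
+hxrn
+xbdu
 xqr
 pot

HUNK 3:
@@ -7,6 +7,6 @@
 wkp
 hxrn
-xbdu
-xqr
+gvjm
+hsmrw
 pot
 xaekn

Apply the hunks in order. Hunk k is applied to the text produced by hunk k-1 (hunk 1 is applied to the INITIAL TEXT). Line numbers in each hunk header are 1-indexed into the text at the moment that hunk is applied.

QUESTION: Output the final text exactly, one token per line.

Hunk 1: at line 4 remove [zcmb] add [lct,grgtq,xqr] -> 11 lines: byero rtffa bdf rba okdko lct grgtq xqr pot xaekn vphcd
Hunk 2: at line 5 remove [grgtq] add [wkp,hxrn,xbdu] -> 13 lines: byero rtffa bdf rba okdko lct wkp hxrn xbdu xqr pot xaekn vphcd
Hunk 3: at line 7 remove [xbdu,xqr] add [gvjm,hsmrw] -> 13 lines: byero rtffa bdf rba okdko lct wkp hxrn gvjm hsmrw pot xaekn vphcd

Answer: byero
rtffa
bdf
rba
okdko
lct
wkp
hxrn
gvjm
hsmrw
pot
xaekn
vphcd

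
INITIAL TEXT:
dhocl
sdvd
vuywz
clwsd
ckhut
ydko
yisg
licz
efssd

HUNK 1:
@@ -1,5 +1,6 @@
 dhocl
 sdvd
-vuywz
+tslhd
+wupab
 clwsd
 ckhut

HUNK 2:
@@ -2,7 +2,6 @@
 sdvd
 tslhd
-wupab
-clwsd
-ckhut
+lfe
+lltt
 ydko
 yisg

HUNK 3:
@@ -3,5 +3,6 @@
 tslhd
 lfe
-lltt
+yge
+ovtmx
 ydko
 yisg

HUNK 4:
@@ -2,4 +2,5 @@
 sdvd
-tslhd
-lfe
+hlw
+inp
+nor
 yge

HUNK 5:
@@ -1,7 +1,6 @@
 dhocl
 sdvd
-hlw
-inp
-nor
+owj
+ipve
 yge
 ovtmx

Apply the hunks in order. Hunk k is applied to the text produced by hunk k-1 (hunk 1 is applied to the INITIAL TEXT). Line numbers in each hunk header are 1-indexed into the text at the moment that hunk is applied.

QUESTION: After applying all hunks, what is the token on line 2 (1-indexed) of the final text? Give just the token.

Hunk 1: at line 1 remove [vuywz] add [tslhd,wupab] -> 10 lines: dhocl sdvd tslhd wupab clwsd ckhut ydko yisg licz efssd
Hunk 2: at line 2 remove [wupab,clwsd,ckhut] add [lfe,lltt] -> 9 lines: dhocl sdvd tslhd lfe lltt ydko yisg licz efssd
Hunk 3: at line 3 remove [lltt] add [yge,ovtmx] -> 10 lines: dhocl sdvd tslhd lfe yge ovtmx ydko yisg licz efssd
Hunk 4: at line 2 remove [tslhd,lfe] add [hlw,inp,nor] -> 11 lines: dhocl sdvd hlw inp nor yge ovtmx ydko yisg licz efssd
Hunk 5: at line 1 remove [hlw,inp,nor] add [owj,ipve] -> 10 lines: dhocl sdvd owj ipve yge ovtmx ydko yisg licz efssd
Final line 2: sdvd

Answer: sdvd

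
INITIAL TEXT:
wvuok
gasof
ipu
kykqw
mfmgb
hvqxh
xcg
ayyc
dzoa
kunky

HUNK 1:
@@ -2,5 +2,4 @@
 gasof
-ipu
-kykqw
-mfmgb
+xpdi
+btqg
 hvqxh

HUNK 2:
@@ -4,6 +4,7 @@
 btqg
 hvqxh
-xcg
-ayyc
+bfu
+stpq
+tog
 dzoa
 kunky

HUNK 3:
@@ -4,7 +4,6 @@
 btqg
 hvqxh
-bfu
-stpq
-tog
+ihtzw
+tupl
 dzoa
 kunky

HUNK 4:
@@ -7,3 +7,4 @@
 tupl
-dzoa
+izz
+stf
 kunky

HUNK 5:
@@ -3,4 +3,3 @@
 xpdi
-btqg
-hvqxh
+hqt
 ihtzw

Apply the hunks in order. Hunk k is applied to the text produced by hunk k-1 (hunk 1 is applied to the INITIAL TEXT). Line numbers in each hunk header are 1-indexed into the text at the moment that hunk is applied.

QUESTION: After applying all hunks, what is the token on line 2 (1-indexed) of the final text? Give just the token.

Answer: gasof

Derivation:
Hunk 1: at line 2 remove [ipu,kykqw,mfmgb] add [xpdi,btqg] -> 9 lines: wvuok gasof xpdi btqg hvqxh xcg ayyc dzoa kunky
Hunk 2: at line 4 remove [xcg,ayyc] add [bfu,stpq,tog] -> 10 lines: wvuok gasof xpdi btqg hvqxh bfu stpq tog dzoa kunky
Hunk 3: at line 4 remove [bfu,stpq,tog] add [ihtzw,tupl] -> 9 lines: wvuok gasof xpdi btqg hvqxh ihtzw tupl dzoa kunky
Hunk 4: at line 7 remove [dzoa] add [izz,stf] -> 10 lines: wvuok gasof xpdi btqg hvqxh ihtzw tupl izz stf kunky
Hunk 5: at line 3 remove [btqg,hvqxh] add [hqt] -> 9 lines: wvuok gasof xpdi hqt ihtzw tupl izz stf kunky
Final line 2: gasof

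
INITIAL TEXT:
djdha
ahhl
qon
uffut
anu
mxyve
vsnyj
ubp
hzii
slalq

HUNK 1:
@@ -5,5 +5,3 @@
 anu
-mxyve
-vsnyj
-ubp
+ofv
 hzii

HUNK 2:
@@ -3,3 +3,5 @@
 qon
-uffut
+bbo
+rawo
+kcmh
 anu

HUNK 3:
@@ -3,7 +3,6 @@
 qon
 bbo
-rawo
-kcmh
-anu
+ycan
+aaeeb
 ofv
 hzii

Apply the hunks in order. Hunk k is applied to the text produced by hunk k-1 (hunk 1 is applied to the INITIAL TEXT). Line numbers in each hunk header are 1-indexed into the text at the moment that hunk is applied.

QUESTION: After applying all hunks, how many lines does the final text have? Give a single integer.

Answer: 9

Derivation:
Hunk 1: at line 5 remove [mxyve,vsnyj,ubp] add [ofv] -> 8 lines: djdha ahhl qon uffut anu ofv hzii slalq
Hunk 2: at line 3 remove [uffut] add [bbo,rawo,kcmh] -> 10 lines: djdha ahhl qon bbo rawo kcmh anu ofv hzii slalq
Hunk 3: at line 3 remove [rawo,kcmh,anu] add [ycan,aaeeb] -> 9 lines: djdha ahhl qon bbo ycan aaeeb ofv hzii slalq
Final line count: 9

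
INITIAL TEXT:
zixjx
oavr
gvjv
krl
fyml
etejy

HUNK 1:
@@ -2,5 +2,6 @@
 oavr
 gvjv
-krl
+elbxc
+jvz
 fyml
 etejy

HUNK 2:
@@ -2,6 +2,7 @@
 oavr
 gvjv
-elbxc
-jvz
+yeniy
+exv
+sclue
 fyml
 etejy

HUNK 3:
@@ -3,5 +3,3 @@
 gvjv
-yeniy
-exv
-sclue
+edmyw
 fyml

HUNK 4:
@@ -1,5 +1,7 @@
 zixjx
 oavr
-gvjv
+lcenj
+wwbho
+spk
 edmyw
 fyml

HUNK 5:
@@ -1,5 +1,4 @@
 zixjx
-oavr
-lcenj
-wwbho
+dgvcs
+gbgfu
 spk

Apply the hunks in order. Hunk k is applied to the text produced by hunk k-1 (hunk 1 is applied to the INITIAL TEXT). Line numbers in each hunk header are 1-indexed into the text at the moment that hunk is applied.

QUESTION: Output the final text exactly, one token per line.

Answer: zixjx
dgvcs
gbgfu
spk
edmyw
fyml
etejy

Derivation:
Hunk 1: at line 2 remove [krl] add [elbxc,jvz] -> 7 lines: zixjx oavr gvjv elbxc jvz fyml etejy
Hunk 2: at line 2 remove [elbxc,jvz] add [yeniy,exv,sclue] -> 8 lines: zixjx oavr gvjv yeniy exv sclue fyml etejy
Hunk 3: at line 3 remove [yeniy,exv,sclue] add [edmyw] -> 6 lines: zixjx oavr gvjv edmyw fyml etejy
Hunk 4: at line 1 remove [gvjv] add [lcenj,wwbho,spk] -> 8 lines: zixjx oavr lcenj wwbho spk edmyw fyml etejy
Hunk 5: at line 1 remove [oavr,lcenj,wwbho] add [dgvcs,gbgfu] -> 7 lines: zixjx dgvcs gbgfu spk edmyw fyml etejy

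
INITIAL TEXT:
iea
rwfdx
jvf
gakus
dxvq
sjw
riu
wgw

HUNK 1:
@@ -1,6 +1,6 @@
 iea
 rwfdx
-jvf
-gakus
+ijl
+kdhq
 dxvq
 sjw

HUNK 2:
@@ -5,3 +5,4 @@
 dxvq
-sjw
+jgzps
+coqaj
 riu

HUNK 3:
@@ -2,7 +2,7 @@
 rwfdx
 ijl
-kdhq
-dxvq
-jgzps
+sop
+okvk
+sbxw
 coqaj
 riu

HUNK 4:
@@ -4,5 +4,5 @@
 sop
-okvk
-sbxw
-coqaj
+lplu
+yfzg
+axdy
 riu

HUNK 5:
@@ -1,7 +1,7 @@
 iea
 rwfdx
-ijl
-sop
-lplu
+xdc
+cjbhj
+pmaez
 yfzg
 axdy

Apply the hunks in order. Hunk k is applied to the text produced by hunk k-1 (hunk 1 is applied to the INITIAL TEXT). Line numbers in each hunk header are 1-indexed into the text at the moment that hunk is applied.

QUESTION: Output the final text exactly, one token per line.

Answer: iea
rwfdx
xdc
cjbhj
pmaez
yfzg
axdy
riu
wgw

Derivation:
Hunk 1: at line 1 remove [jvf,gakus] add [ijl,kdhq] -> 8 lines: iea rwfdx ijl kdhq dxvq sjw riu wgw
Hunk 2: at line 5 remove [sjw] add [jgzps,coqaj] -> 9 lines: iea rwfdx ijl kdhq dxvq jgzps coqaj riu wgw
Hunk 3: at line 2 remove [kdhq,dxvq,jgzps] add [sop,okvk,sbxw] -> 9 lines: iea rwfdx ijl sop okvk sbxw coqaj riu wgw
Hunk 4: at line 4 remove [okvk,sbxw,coqaj] add [lplu,yfzg,axdy] -> 9 lines: iea rwfdx ijl sop lplu yfzg axdy riu wgw
Hunk 5: at line 1 remove [ijl,sop,lplu] add [xdc,cjbhj,pmaez] -> 9 lines: iea rwfdx xdc cjbhj pmaez yfzg axdy riu wgw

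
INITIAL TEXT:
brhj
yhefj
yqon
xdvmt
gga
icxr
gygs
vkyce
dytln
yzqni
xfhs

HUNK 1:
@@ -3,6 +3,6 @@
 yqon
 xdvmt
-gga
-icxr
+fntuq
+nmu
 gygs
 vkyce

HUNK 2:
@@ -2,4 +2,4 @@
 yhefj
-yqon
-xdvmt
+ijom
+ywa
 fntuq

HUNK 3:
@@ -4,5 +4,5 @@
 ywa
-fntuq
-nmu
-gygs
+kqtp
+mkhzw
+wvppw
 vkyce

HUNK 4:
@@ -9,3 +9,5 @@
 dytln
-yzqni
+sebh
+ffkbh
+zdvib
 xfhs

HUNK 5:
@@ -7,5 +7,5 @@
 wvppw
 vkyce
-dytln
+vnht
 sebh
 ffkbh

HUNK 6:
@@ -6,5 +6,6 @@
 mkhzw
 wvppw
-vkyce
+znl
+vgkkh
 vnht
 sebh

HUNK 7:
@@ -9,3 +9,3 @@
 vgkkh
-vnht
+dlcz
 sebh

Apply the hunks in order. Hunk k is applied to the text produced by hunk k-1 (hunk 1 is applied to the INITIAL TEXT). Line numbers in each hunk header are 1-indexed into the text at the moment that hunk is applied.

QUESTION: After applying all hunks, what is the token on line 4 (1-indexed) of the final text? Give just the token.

Answer: ywa

Derivation:
Hunk 1: at line 3 remove [gga,icxr] add [fntuq,nmu] -> 11 lines: brhj yhefj yqon xdvmt fntuq nmu gygs vkyce dytln yzqni xfhs
Hunk 2: at line 2 remove [yqon,xdvmt] add [ijom,ywa] -> 11 lines: brhj yhefj ijom ywa fntuq nmu gygs vkyce dytln yzqni xfhs
Hunk 3: at line 4 remove [fntuq,nmu,gygs] add [kqtp,mkhzw,wvppw] -> 11 lines: brhj yhefj ijom ywa kqtp mkhzw wvppw vkyce dytln yzqni xfhs
Hunk 4: at line 9 remove [yzqni] add [sebh,ffkbh,zdvib] -> 13 lines: brhj yhefj ijom ywa kqtp mkhzw wvppw vkyce dytln sebh ffkbh zdvib xfhs
Hunk 5: at line 7 remove [dytln] add [vnht] -> 13 lines: brhj yhefj ijom ywa kqtp mkhzw wvppw vkyce vnht sebh ffkbh zdvib xfhs
Hunk 6: at line 6 remove [vkyce] add [znl,vgkkh] -> 14 lines: brhj yhefj ijom ywa kqtp mkhzw wvppw znl vgkkh vnht sebh ffkbh zdvib xfhs
Hunk 7: at line 9 remove [vnht] add [dlcz] -> 14 lines: brhj yhefj ijom ywa kqtp mkhzw wvppw znl vgkkh dlcz sebh ffkbh zdvib xfhs
Final line 4: ywa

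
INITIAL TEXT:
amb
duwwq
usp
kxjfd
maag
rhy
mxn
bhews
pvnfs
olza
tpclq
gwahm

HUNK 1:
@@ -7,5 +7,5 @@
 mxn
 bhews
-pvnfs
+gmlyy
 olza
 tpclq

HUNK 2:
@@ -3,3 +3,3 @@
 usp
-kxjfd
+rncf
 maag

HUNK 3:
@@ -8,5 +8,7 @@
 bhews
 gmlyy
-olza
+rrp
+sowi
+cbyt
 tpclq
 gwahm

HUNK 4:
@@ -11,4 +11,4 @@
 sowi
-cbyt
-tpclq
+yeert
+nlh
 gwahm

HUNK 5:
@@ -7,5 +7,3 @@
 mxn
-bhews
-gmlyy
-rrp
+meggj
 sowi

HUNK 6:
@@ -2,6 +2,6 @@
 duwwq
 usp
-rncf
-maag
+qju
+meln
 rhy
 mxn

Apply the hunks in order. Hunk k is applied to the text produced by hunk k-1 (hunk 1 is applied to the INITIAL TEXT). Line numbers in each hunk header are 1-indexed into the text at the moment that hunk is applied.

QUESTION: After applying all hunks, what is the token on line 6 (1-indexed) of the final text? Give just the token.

Hunk 1: at line 7 remove [pvnfs] add [gmlyy] -> 12 lines: amb duwwq usp kxjfd maag rhy mxn bhews gmlyy olza tpclq gwahm
Hunk 2: at line 3 remove [kxjfd] add [rncf] -> 12 lines: amb duwwq usp rncf maag rhy mxn bhews gmlyy olza tpclq gwahm
Hunk 3: at line 8 remove [olza] add [rrp,sowi,cbyt] -> 14 lines: amb duwwq usp rncf maag rhy mxn bhews gmlyy rrp sowi cbyt tpclq gwahm
Hunk 4: at line 11 remove [cbyt,tpclq] add [yeert,nlh] -> 14 lines: amb duwwq usp rncf maag rhy mxn bhews gmlyy rrp sowi yeert nlh gwahm
Hunk 5: at line 7 remove [bhews,gmlyy,rrp] add [meggj] -> 12 lines: amb duwwq usp rncf maag rhy mxn meggj sowi yeert nlh gwahm
Hunk 6: at line 2 remove [rncf,maag] add [qju,meln] -> 12 lines: amb duwwq usp qju meln rhy mxn meggj sowi yeert nlh gwahm
Final line 6: rhy

Answer: rhy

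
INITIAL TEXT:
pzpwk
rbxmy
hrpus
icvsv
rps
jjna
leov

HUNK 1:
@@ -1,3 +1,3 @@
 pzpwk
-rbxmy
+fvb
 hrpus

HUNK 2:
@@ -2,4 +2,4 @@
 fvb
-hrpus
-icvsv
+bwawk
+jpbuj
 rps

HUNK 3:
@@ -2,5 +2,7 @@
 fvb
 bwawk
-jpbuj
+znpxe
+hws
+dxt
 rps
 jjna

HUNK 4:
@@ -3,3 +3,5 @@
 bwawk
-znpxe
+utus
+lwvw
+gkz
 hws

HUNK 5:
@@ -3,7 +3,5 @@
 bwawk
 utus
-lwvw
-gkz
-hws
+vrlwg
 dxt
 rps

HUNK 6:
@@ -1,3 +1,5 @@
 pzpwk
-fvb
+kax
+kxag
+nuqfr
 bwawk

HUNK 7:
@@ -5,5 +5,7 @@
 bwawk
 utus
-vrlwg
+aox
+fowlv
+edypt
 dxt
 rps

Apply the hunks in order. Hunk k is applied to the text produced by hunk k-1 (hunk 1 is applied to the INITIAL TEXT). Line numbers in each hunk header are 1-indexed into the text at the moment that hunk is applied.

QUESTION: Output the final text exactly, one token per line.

Answer: pzpwk
kax
kxag
nuqfr
bwawk
utus
aox
fowlv
edypt
dxt
rps
jjna
leov

Derivation:
Hunk 1: at line 1 remove [rbxmy] add [fvb] -> 7 lines: pzpwk fvb hrpus icvsv rps jjna leov
Hunk 2: at line 2 remove [hrpus,icvsv] add [bwawk,jpbuj] -> 7 lines: pzpwk fvb bwawk jpbuj rps jjna leov
Hunk 3: at line 2 remove [jpbuj] add [znpxe,hws,dxt] -> 9 lines: pzpwk fvb bwawk znpxe hws dxt rps jjna leov
Hunk 4: at line 3 remove [znpxe] add [utus,lwvw,gkz] -> 11 lines: pzpwk fvb bwawk utus lwvw gkz hws dxt rps jjna leov
Hunk 5: at line 3 remove [lwvw,gkz,hws] add [vrlwg] -> 9 lines: pzpwk fvb bwawk utus vrlwg dxt rps jjna leov
Hunk 6: at line 1 remove [fvb] add [kax,kxag,nuqfr] -> 11 lines: pzpwk kax kxag nuqfr bwawk utus vrlwg dxt rps jjna leov
Hunk 7: at line 5 remove [vrlwg] add [aox,fowlv,edypt] -> 13 lines: pzpwk kax kxag nuqfr bwawk utus aox fowlv edypt dxt rps jjna leov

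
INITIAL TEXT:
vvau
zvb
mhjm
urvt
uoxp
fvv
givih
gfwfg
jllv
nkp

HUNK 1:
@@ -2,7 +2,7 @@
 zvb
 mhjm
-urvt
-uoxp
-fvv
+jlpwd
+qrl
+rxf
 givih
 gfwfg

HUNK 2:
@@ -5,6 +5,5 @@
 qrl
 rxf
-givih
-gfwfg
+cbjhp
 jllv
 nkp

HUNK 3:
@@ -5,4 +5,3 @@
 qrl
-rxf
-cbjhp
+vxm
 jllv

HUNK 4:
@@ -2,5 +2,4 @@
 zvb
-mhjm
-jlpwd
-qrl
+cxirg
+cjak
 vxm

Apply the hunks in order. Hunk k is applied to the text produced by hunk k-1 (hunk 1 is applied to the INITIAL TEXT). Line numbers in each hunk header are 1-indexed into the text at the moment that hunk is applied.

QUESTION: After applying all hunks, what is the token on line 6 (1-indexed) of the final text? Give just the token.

Hunk 1: at line 2 remove [urvt,uoxp,fvv] add [jlpwd,qrl,rxf] -> 10 lines: vvau zvb mhjm jlpwd qrl rxf givih gfwfg jllv nkp
Hunk 2: at line 5 remove [givih,gfwfg] add [cbjhp] -> 9 lines: vvau zvb mhjm jlpwd qrl rxf cbjhp jllv nkp
Hunk 3: at line 5 remove [rxf,cbjhp] add [vxm] -> 8 lines: vvau zvb mhjm jlpwd qrl vxm jllv nkp
Hunk 4: at line 2 remove [mhjm,jlpwd,qrl] add [cxirg,cjak] -> 7 lines: vvau zvb cxirg cjak vxm jllv nkp
Final line 6: jllv

Answer: jllv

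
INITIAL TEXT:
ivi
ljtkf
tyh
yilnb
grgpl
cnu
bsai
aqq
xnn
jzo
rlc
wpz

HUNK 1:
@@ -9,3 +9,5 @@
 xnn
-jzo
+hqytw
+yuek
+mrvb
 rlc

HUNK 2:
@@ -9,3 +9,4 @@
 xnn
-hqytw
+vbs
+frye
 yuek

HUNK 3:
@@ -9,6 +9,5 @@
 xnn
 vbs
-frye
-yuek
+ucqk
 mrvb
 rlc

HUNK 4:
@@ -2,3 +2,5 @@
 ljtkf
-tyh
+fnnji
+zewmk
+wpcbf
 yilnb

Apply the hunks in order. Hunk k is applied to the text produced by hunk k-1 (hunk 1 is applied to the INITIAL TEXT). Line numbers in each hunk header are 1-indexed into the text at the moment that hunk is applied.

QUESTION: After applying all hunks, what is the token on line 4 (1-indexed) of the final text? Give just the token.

Answer: zewmk

Derivation:
Hunk 1: at line 9 remove [jzo] add [hqytw,yuek,mrvb] -> 14 lines: ivi ljtkf tyh yilnb grgpl cnu bsai aqq xnn hqytw yuek mrvb rlc wpz
Hunk 2: at line 9 remove [hqytw] add [vbs,frye] -> 15 lines: ivi ljtkf tyh yilnb grgpl cnu bsai aqq xnn vbs frye yuek mrvb rlc wpz
Hunk 3: at line 9 remove [frye,yuek] add [ucqk] -> 14 lines: ivi ljtkf tyh yilnb grgpl cnu bsai aqq xnn vbs ucqk mrvb rlc wpz
Hunk 4: at line 2 remove [tyh] add [fnnji,zewmk,wpcbf] -> 16 lines: ivi ljtkf fnnji zewmk wpcbf yilnb grgpl cnu bsai aqq xnn vbs ucqk mrvb rlc wpz
Final line 4: zewmk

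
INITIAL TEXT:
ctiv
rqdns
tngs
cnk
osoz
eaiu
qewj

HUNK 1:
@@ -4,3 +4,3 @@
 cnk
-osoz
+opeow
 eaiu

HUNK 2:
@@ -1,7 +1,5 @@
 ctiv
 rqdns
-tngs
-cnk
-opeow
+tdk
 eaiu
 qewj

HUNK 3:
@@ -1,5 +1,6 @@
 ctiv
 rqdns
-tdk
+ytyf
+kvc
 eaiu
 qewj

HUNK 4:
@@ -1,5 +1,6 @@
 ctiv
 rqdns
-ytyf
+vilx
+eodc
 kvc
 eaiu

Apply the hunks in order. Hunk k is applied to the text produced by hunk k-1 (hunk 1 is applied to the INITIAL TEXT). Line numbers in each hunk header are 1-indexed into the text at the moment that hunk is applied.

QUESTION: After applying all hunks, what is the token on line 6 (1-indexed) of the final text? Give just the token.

Answer: eaiu

Derivation:
Hunk 1: at line 4 remove [osoz] add [opeow] -> 7 lines: ctiv rqdns tngs cnk opeow eaiu qewj
Hunk 2: at line 1 remove [tngs,cnk,opeow] add [tdk] -> 5 lines: ctiv rqdns tdk eaiu qewj
Hunk 3: at line 1 remove [tdk] add [ytyf,kvc] -> 6 lines: ctiv rqdns ytyf kvc eaiu qewj
Hunk 4: at line 1 remove [ytyf] add [vilx,eodc] -> 7 lines: ctiv rqdns vilx eodc kvc eaiu qewj
Final line 6: eaiu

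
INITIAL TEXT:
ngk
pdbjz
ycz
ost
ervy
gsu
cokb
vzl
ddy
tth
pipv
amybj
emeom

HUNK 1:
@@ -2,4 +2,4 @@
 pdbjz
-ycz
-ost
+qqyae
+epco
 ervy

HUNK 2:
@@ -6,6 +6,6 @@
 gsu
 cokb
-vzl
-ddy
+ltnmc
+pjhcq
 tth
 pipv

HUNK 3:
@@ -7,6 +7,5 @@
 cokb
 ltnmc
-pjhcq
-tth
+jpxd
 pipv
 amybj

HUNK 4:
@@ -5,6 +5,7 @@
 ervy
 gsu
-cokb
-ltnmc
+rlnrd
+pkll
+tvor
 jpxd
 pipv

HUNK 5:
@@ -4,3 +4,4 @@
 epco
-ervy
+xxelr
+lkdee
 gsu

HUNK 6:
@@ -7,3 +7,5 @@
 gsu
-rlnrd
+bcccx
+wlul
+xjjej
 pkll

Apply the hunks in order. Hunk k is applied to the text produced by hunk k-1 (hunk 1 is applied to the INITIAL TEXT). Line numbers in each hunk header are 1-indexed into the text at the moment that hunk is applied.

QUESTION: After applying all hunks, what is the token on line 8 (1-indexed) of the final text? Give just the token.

Hunk 1: at line 2 remove [ycz,ost] add [qqyae,epco] -> 13 lines: ngk pdbjz qqyae epco ervy gsu cokb vzl ddy tth pipv amybj emeom
Hunk 2: at line 6 remove [vzl,ddy] add [ltnmc,pjhcq] -> 13 lines: ngk pdbjz qqyae epco ervy gsu cokb ltnmc pjhcq tth pipv amybj emeom
Hunk 3: at line 7 remove [pjhcq,tth] add [jpxd] -> 12 lines: ngk pdbjz qqyae epco ervy gsu cokb ltnmc jpxd pipv amybj emeom
Hunk 4: at line 5 remove [cokb,ltnmc] add [rlnrd,pkll,tvor] -> 13 lines: ngk pdbjz qqyae epco ervy gsu rlnrd pkll tvor jpxd pipv amybj emeom
Hunk 5: at line 4 remove [ervy] add [xxelr,lkdee] -> 14 lines: ngk pdbjz qqyae epco xxelr lkdee gsu rlnrd pkll tvor jpxd pipv amybj emeom
Hunk 6: at line 7 remove [rlnrd] add [bcccx,wlul,xjjej] -> 16 lines: ngk pdbjz qqyae epco xxelr lkdee gsu bcccx wlul xjjej pkll tvor jpxd pipv amybj emeom
Final line 8: bcccx

Answer: bcccx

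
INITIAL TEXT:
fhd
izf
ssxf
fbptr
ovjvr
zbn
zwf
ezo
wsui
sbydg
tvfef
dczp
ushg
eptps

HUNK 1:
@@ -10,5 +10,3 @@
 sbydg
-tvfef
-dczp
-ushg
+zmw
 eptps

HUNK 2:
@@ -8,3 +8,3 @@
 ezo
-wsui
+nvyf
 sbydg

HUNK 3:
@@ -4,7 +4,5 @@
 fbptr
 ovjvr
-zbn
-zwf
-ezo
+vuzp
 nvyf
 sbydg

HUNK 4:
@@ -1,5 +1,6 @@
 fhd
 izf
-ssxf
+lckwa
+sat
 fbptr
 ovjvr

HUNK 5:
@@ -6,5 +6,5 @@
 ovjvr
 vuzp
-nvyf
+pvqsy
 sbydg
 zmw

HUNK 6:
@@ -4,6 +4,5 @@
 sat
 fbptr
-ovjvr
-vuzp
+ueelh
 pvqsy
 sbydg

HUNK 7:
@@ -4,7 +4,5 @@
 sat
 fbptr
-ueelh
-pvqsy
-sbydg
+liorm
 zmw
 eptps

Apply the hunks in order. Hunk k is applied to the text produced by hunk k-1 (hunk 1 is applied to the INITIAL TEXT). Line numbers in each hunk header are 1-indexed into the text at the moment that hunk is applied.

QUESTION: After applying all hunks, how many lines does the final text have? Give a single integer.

Answer: 8

Derivation:
Hunk 1: at line 10 remove [tvfef,dczp,ushg] add [zmw] -> 12 lines: fhd izf ssxf fbptr ovjvr zbn zwf ezo wsui sbydg zmw eptps
Hunk 2: at line 8 remove [wsui] add [nvyf] -> 12 lines: fhd izf ssxf fbptr ovjvr zbn zwf ezo nvyf sbydg zmw eptps
Hunk 3: at line 4 remove [zbn,zwf,ezo] add [vuzp] -> 10 lines: fhd izf ssxf fbptr ovjvr vuzp nvyf sbydg zmw eptps
Hunk 4: at line 1 remove [ssxf] add [lckwa,sat] -> 11 lines: fhd izf lckwa sat fbptr ovjvr vuzp nvyf sbydg zmw eptps
Hunk 5: at line 6 remove [nvyf] add [pvqsy] -> 11 lines: fhd izf lckwa sat fbptr ovjvr vuzp pvqsy sbydg zmw eptps
Hunk 6: at line 4 remove [ovjvr,vuzp] add [ueelh] -> 10 lines: fhd izf lckwa sat fbptr ueelh pvqsy sbydg zmw eptps
Hunk 7: at line 4 remove [ueelh,pvqsy,sbydg] add [liorm] -> 8 lines: fhd izf lckwa sat fbptr liorm zmw eptps
Final line count: 8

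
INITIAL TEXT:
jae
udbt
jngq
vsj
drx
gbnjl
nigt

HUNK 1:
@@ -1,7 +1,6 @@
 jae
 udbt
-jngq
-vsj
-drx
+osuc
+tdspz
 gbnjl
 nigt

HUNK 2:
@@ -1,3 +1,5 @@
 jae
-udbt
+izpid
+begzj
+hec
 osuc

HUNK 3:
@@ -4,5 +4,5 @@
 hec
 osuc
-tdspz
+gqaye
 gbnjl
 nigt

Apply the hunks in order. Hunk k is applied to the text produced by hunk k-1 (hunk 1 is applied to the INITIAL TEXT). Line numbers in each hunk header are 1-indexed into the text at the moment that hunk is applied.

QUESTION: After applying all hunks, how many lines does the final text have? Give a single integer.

Answer: 8

Derivation:
Hunk 1: at line 1 remove [jngq,vsj,drx] add [osuc,tdspz] -> 6 lines: jae udbt osuc tdspz gbnjl nigt
Hunk 2: at line 1 remove [udbt] add [izpid,begzj,hec] -> 8 lines: jae izpid begzj hec osuc tdspz gbnjl nigt
Hunk 3: at line 4 remove [tdspz] add [gqaye] -> 8 lines: jae izpid begzj hec osuc gqaye gbnjl nigt
Final line count: 8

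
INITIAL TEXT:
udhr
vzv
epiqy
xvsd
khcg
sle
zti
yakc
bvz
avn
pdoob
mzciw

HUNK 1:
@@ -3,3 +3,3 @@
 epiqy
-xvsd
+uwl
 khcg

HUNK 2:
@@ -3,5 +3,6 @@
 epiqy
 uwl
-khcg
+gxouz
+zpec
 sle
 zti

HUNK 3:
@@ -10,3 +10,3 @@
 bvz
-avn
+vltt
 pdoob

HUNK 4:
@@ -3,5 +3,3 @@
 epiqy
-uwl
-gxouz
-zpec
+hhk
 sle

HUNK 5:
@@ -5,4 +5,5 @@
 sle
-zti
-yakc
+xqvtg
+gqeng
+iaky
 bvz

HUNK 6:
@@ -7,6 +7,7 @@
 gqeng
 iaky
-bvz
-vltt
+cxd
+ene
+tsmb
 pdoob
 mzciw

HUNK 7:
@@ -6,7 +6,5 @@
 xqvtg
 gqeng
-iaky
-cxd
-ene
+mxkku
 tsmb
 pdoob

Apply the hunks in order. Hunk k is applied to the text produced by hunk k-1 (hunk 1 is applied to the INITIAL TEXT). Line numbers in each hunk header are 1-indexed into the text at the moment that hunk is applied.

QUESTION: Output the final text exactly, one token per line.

Answer: udhr
vzv
epiqy
hhk
sle
xqvtg
gqeng
mxkku
tsmb
pdoob
mzciw

Derivation:
Hunk 1: at line 3 remove [xvsd] add [uwl] -> 12 lines: udhr vzv epiqy uwl khcg sle zti yakc bvz avn pdoob mzciw
Hunk 2: at line 3 remove [khcg] add [gxouz,zpec] -> 13 lines: udhr vzv epiqy uwl gxouz zpec sle zti yakc bvz avn pdoob mzciw
Hunk 3: at line 10 remove [avn] add [vltt] -> 13 lines: udhr vzv epiqy uwl gxouz zpec sle zti yakc bvz vltt pdoob mzciw
Hunk 4: at line 3 remove [uwl,gxouz,zpec] add [hhk] -> 11 lines: udhr vzv epiqy hhk sle zti yakc bvz vltt pdoob mzciw
Hunk 5: at line 5 remove [zti,yakc] add [xqvtg,gqeng,iaky] -> 12 lines: udhr vzv epiqy hhk sle xqvtg gqeng iaky bvz vltt pdoob mzciw
Hunk 6: at line 7 remove [bvz,vltt] add [cxd,ene,tsmb] -> 13 lines: udhr vzv epiqy hhk sle xqvtg gqeng iaky cxd ene tsmb pdoob mzciw
Hunk 7: at line 6 remove [iaky,cxd,ene] add [mxkku] -> 11 lines: udhr vzv epiqy hhk sle xqvtg gqeng mxkku tsmb pdoob mzciw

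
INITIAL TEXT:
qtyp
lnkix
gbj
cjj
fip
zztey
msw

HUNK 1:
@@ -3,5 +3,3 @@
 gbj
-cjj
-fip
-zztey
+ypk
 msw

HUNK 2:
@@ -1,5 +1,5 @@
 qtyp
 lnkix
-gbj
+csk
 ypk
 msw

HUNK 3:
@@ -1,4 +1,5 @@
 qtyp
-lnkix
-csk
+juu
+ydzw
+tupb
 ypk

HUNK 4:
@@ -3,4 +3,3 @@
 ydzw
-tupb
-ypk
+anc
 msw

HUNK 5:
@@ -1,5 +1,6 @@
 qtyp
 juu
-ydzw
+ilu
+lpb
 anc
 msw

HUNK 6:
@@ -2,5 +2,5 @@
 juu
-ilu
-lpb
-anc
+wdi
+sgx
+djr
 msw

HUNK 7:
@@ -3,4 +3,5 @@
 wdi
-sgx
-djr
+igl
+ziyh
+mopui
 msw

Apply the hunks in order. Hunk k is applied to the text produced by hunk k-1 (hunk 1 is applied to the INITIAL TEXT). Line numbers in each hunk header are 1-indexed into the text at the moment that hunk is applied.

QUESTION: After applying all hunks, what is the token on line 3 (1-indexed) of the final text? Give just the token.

Answer: wdi

Derivation:
Hunk 1: at line 3 remove [cjj,fip,zztey] add [ypk] -> 5 lines: qtyp lnkix gbj ypk msw
Hunk 2: at line 1 remove [gbj] add [csk] -> 5 lines: qtyp lnkix csk ypk msw
Hunk 3: at line 1 remove [lnkix,csk] add [juu,ydzw,tupb] -> 6 lines: qtyp juu ydzw tupb ypk msw
Hunk 4: at line 3 remove [tupb,ypk] add [anc] -> 5 lines: qtyp juu ydzw anc msw
Hunk 5: at line 1 remove [ydzw] add [ilu,lpb] -> 6 lines: qtyp juu ilu lpb anc msw
Hunk 6: at line 2 remove [ilu,lpb,anc] add [wdi,sgx,djr] -> 6 lines: qtyp juu wdi sgx djr msw
Hunk 7: at line 3 remove [sgx,djr] add [igl,ziyh,mopui] -> 7 lines: qtyp juu wdi igl ziyh mopui msw
Final line 3: wdi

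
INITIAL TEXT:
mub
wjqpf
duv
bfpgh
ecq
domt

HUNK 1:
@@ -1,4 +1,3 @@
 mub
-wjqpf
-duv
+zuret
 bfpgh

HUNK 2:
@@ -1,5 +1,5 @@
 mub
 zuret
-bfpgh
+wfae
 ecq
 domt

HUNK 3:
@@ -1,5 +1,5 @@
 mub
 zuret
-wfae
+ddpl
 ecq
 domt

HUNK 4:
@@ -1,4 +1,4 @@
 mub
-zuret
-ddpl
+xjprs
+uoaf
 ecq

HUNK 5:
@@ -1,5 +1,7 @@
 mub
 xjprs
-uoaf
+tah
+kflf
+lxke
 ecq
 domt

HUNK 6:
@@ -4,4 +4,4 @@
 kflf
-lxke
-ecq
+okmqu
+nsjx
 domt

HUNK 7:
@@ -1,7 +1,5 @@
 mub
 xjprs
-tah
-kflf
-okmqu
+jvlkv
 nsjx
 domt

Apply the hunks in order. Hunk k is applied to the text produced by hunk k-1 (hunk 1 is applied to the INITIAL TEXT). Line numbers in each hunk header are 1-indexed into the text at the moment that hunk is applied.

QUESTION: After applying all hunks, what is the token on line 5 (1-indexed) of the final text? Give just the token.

Hunk 1: at line 1 remove [wjqpf,duv] add [zuret] -> 5 lines: mub zuret bfpgh ecq domt
Hunk 2: at line 1 remove [bfpgh] add [wfae] -> 5 lines: mub zuret wfae ecq domt
Hunk 3: at line 1 remove [wfae] add [ddpl] -> 5 lines: mub zuret ddpl ecq domt
Hunk 4: at line 1 remove [zuret,ddpl] add [xjprs,uoaf] -> 5 lines: mub xjprs uoaf ecq domt
Hunk 5: at line 1 remove [uoaf] add [tah,kflf,lxke] -> 7 lines: mub xjprs tah kflf lxke ecq domt
Hunk 6: at line 4 remove [lxke,ecq] add [okmqu,nsjx] -> 7 lines: mub xjprs tah kflf okmqu nsjx domt
Hunk 7: at line 1 remove [tah,kflf,okmqu] add [jvlkv] -> 5 lines: mub xjprs jvlkv nsjx domt
Final line 5: domt

Answer: domt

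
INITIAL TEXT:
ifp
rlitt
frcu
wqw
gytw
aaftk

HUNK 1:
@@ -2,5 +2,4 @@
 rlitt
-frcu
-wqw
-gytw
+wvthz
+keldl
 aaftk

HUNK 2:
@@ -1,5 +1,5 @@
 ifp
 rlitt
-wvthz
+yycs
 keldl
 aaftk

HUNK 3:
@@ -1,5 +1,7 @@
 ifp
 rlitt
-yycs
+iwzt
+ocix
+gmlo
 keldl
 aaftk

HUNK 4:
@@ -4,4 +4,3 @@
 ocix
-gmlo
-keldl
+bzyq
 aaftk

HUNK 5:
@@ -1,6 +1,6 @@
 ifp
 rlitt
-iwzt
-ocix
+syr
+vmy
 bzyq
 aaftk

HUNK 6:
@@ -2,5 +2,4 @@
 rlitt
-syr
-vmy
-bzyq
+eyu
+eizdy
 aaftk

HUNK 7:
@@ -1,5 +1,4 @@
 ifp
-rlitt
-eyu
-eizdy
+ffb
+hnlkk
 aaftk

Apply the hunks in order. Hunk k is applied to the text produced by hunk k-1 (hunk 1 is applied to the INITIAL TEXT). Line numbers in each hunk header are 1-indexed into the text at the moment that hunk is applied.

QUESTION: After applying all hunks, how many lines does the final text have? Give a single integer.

Answer: 4

Derivation:
Hunk 1: at line 2 remove [frcu,wqw,gytw] add [wvthz,keldl] -> 5 lines: ifp rlitt wvthz keldl aaftk
Hunk 2: at line 1 remove [wvthz] add [yycs] -> 5 lines: ifp rlitt yycs keldl aaftk
Hunk 3: at line 1 remove [yycs] add [iwzt,ocix,gmlo] -> 7 lines: ifp rlitt iwzt ocix gmlo keldl aaftk
Hunk 4: at line 4 remove [gmlo,keldl] add [bzyq] -> 6 lines: ifp rlitt iwzt ocix bzyq aaftk
Hunk 5: at line 1 remove [iwzt,ocix] add [syr,vmy] -> 6 lines: ifp rlitt syr vmy bzyq aaftk
Hunk 6: at line 2 remove [syr,vmy,bzyq] add [eyu,eizdy] -> 5 lines: ifp rlitt eyu eizdy aaftk
Hunk 7: at line 1 remove [rlitt,eyu,eizdy] add [ffb,hnlkk] -> 4 lines: ifp ffb hnlkk aaftk
Final line count: 4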